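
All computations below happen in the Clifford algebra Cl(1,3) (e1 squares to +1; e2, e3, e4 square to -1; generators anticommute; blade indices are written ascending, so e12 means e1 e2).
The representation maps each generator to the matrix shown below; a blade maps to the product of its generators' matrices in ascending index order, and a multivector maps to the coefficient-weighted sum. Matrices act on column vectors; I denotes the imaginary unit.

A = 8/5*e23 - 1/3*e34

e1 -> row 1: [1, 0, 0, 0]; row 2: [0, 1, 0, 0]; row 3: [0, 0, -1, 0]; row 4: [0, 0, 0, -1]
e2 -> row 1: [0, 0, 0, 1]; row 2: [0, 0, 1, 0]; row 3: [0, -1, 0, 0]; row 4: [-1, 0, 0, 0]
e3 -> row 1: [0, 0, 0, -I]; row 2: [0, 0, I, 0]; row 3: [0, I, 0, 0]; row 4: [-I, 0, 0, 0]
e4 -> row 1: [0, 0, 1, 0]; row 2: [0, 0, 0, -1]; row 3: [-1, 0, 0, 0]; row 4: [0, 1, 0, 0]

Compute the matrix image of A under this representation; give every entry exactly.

Bivector images (products of the table entries): rho(e23) = rho(e2)rho(e3) = row 1: [-I, 0, 0, 0]; row 2: [0, I, 0, 0]; row 3: [0, 0, -I, 0]; row 4: [0, 0, 0, I]; rho(e34) = rho(e3)rho(e4) = row 1: [0, -I, 0, 0]; row 2: [-I, 0, 0, 0]; row 3: [0, 0, 0, -I]; row 4: [0, 0, -I, 0].
M = (8/5)*rho(e23) + (-1/3)*rho(e34), summed entrywise:
Answer: row 1: [-8*I/5, I/3, 0, 0]; row 2: [I/3, 8*I/5, 0, 0]; row 3: [0, 0, -8*I/5, I/3]; row 4: [0, 0, I/3, 8*I/5]


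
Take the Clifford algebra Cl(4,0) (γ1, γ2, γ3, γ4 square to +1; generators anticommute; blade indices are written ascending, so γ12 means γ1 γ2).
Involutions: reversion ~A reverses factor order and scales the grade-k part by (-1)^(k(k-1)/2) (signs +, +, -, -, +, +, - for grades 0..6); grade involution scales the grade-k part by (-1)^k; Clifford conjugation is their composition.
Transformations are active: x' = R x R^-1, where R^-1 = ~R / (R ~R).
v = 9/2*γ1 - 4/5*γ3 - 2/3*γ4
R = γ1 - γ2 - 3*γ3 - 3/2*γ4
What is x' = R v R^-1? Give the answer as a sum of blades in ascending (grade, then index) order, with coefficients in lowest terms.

~R = γ1 - γ2 - 3*γ3 - 3/2*γ4, and R ~R = 53/4, so R^-1 = ~R / (53/4).
R v = 79/10 + 9/2*γ12 + 127/10*γ13 + 73/12*γ14 + 4/5*γ23 + 2/3*γ24 + 4/5*γ34
Answer: -1753/530*γ1 - 316/265*γ2 - 736/265*γ3 - 892/795*γ4


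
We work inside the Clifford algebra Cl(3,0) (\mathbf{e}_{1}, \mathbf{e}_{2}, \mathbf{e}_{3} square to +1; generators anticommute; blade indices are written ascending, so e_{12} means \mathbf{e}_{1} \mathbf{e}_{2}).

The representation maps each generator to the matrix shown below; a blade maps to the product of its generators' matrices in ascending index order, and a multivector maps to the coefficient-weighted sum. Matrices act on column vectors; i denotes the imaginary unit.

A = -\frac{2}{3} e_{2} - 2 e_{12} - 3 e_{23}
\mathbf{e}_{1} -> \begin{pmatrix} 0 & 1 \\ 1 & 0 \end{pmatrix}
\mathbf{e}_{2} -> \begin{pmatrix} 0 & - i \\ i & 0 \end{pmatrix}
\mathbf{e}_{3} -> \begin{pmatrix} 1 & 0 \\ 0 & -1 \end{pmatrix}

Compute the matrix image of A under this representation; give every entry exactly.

Bivector images (products of the table entries): rho(e_{12}) = rho(\mathbf{e}_{1})rho(\mathbf{e}_{2}) = \begin{pmatrix} i & 0 \\ 0 & - i \end{pmatrix}; rho(e_{23}) = rho(\mathbf{e}_{2})rho(\mathbf{e}_{3}) = \begin{pmatrix} 0 & i \\ i & 0 \end{pmatrix}.
M = (-\frac{2}{3})*rho(e_{2}) + (-2)*rho(e_{12}) + (-3)*rho(e_{23}), summed entrywise:
Answer: \begin{pmatrix} - 2 i & - \frac{7 i}{3} \\ - \frac{11 i}{3} & 2 i \end{pmatrix}


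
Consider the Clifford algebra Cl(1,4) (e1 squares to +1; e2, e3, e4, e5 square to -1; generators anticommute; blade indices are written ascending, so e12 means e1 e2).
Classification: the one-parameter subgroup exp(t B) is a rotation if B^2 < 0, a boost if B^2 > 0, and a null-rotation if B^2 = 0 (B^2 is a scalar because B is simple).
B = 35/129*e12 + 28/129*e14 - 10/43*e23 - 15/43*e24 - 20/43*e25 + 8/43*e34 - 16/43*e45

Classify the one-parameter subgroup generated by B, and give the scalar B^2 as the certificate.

B^2 term by term: the squares give (35/129)^2*(e12)^2 + (28/129)^2*(e14)^2 + (-10/43)^2*(e23)^2 + (-15/43)^2*(e24)^2 + (-20/43)^2*(e25)^2 + (8/43)^2*(e34)^2 + (-16/43)^2*(e45)^2 = 1225/16641*(+1) + 784/16641*(+1) + 100/1849*(-1) + 225/1849*(-1) + 400/1849*(-1) + 64/1849*(-1) + 256/1849*(-1) = -4/9 (each basis 2-blade squares to minus the product of its generators' squares); cross terms between blades sharing an index anticommute and cancel; the commuting (index-disjoint) pairs give grade-4 terms 2*c*c'*(blade product), which cancel blade by blade — e1234: 560/5547 - 560/5547 = 0; e1245: -1120/5547 + 1120/5547 = 0; e2345: 320/1849 - 320/1849 = 0 — confirming B is simple. So B^2 = -4/9.
Answer: rotation, certificate B^2 = -4/9. The class reads off the invariant scalar -4/9 directly.


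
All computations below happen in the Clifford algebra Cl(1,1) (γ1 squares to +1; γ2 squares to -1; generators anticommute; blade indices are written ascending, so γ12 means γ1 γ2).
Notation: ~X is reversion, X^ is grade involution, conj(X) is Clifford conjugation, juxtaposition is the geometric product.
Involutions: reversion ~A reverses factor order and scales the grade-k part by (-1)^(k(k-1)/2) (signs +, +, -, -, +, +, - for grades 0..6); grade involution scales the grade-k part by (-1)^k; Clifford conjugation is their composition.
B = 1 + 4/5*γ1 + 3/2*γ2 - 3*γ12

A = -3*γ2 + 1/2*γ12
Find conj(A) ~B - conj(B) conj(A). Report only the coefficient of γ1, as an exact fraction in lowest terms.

first term: -6 + 39/4*γ1 + 17/5*γ2 - 29/10*γ12
second term: 3 - 33/4*γ1 + 17/5*γ2 - 29/10*γ12
Answer: 18


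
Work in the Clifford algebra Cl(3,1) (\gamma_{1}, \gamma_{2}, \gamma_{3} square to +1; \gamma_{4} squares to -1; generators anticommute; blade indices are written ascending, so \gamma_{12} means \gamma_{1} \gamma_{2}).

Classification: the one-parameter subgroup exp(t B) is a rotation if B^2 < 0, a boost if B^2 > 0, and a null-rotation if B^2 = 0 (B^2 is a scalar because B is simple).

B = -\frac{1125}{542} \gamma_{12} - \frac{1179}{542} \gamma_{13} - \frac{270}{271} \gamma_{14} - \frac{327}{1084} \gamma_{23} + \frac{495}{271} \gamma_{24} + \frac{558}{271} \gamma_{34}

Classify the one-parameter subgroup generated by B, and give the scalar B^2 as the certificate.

B^2 term by term: the squares give (-\frac{1125}{542})^2*(\gamma_{12})^2 + (-\frac{1179}{542})^2*(\gamma_{13})^2 + (-\frac{270}{271})^2*(\gamma_{14})^2 + (-\frac{327}{1084})^2*(\gamma_{23})^2 + (\frac{495}{271})^2*(\gamma_{24})^2 + (\frac{558}{271})^2*(\gamma_{34})^2 = \frac{1265625}{293764}*(-1) + \frac{1390041}{293764}*(-1) + \frac{72900}{73441}*(+1) + \frac{106929}{1175056}*(-1) + \frac{245025}{73441}*(+1) + \frac{311364}{73441}*(+1) = -\frac{9}{16} (each basis 2-blade squares to minus the product of its generators' squares); cross terms between blades sharing an index anticommute and cancel; the commuting (index-disjoint) pairs give grade-4 terms 2*c*c'*(blade product), which cancel blade by blade — \gamma_{1234}: -\frac{627750}{73441} + \frac{583605}{73441} + \frac{44145}{73441} = 0 — confirming B is simple. So B^2 = -\frac{9}{16}.
Answer: rotation, certificate B^2 = -\frac{9}{16}. B^2 = -\frac{9}{16} is basis-independent, so its sign is the whole story.


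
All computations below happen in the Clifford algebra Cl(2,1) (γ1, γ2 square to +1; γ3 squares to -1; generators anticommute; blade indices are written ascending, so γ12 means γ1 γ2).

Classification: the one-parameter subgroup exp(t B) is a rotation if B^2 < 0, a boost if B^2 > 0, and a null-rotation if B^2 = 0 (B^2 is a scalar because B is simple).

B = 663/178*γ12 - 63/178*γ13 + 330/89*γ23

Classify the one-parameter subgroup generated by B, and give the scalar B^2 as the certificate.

B^2 term by term: the squares give (663/178)^2*(γ12)^2 + (-63/178)^2*(γ13)^2 + (330/89)^2*(γ23)^2 = 439569/31684*(-1) + 3969/31684*(+1) + 108900/7921*(+1) = 0 (each basis 2-blade squares to minus the product of its generators' squares); cross terms between blades sharing an index anticommute and cancel. So B^2 = 0.
Answer: null-rotation, certificate B^2 = 0. Certificate logic: 0 is a conjugation-invariant scalar, so its sign fixes rotation versus boost versus null-rotation outright.


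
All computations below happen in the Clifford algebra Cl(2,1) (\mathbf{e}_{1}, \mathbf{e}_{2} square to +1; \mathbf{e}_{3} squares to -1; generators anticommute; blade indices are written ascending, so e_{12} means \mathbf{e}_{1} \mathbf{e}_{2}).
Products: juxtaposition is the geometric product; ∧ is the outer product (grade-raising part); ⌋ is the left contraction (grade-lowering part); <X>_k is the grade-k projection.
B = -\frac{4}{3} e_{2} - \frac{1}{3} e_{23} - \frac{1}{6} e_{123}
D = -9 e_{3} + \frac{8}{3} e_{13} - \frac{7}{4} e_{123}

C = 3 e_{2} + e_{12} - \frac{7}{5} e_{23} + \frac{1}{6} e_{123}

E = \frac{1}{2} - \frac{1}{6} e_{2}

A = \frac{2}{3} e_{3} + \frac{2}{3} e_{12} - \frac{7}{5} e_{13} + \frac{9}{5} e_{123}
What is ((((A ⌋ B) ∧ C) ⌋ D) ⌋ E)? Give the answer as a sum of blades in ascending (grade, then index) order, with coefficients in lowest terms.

step 1: -\frac{3}{10} - \frac{41}{90} e_{2} + \frac{1}{9} e_{3} + \frac{1}{9} e_{12}
step 2: -\frac{9}{10} e_{2} - \frac{3}{10} e_{12} + \frac{13}{150} e_{23} + \frac{11}{180} e_{123}
step 3: -\frac{77}{720} - \frac{91}{600} e_{1} - \frac{21}{40} e_{3} - \frac{63}{40} e_{13}
step 4: -\frac{77}{1440} + \frac{77}{4320} e_{2}
Answer: -\frac{77}{1440} + \frac{77}{4320} e_{2}


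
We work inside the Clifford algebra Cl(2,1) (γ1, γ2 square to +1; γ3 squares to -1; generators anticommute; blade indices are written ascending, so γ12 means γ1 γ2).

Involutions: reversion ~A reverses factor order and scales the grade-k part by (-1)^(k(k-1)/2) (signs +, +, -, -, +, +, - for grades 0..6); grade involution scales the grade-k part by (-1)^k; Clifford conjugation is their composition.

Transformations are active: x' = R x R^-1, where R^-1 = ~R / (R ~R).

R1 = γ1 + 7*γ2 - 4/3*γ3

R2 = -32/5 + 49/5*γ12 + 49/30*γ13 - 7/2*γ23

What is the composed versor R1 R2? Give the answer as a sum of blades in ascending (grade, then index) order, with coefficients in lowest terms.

Distribute over the terms of R1 (each basis-blade product reordered to ascending indices, repeated generators contracted through their squares):
(γ1) R2 = -32/5*γ1 + 49/5*γ2 + 49/30*γ3 - 7/2*γ123
(7*γ2) R2 = -343/5*γ1 - 224/5*γ2 - 49/2*γ3 - 343/30*γ123
(-4/3*γ3) R2 = -98/45*γ1 + 14/3*γ2 + 128/15*γ3 - 196/15*γ123
Summing the partial products and collecting blades:
Answer: -3473/45*γ1 - 91/3*γ2 - 43/3*γ3 - 28*γ123


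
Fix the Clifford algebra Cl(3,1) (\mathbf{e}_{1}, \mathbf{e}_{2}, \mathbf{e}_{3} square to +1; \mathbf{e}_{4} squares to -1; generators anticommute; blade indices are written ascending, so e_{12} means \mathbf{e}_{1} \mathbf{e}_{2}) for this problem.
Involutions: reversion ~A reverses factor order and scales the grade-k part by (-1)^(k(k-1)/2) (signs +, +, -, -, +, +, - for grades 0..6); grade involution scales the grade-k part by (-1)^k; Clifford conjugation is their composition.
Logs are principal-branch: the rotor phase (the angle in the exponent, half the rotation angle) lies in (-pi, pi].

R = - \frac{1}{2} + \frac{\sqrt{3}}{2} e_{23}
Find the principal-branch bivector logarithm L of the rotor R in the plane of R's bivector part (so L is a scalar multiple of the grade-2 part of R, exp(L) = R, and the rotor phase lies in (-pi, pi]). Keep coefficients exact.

The scalar part of R is - \frac{1}{2}, so the principal-branch rotor phase is pinned; divide the bivector part by its sine to get the unit plane — L is the phase times that plane.
Concretely: cos(phase) = - \frac{1}{2} gives phase = ±\frac{2 \pi}{3}, and since phase/sin(phase) is even the sign is immaterial: L = (phase/sin(phase)) * <R>_2 = (\frac{4 \sqrt{3} \pi}{9}) * <R>_2.
Answer: \frac{2 \pi}{3} e_{23}


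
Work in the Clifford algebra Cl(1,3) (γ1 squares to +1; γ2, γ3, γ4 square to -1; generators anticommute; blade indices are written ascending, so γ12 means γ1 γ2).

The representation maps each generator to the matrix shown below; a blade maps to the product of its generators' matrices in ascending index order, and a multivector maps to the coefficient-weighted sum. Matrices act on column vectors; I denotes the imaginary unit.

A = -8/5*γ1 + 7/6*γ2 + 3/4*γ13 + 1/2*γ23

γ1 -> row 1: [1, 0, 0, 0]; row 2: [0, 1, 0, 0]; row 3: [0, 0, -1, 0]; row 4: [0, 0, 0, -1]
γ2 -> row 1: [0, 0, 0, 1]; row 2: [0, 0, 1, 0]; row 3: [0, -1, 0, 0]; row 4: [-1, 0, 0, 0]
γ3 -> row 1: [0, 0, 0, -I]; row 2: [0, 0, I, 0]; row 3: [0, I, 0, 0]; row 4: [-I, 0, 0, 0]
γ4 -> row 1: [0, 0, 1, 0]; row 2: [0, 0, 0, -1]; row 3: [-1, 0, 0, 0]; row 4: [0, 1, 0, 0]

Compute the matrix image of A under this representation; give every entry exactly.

Bivector images (products of the table entries): rho(γ13) = rho(γ1)rho(γ3) = row 1: [0, 0, 0, -I]; row 2: [0, 0, I, 0]; row 3: [0, -I, 0, 0]; row 4: [I, 0, 0, 0]; rho(γ23) = rho(γ2)rho(γ3) = row 1: [-I, 0, 0, 0]; row 2: [0, I, 0, 0]; row 3: [0, 0, -I, 0]; row 4: [0, 0, 0, I].
M = (-8/5)*rho(γ1) + (7/6)*rho(γ2) + (3/4)*rho(γ13) + (1/2)*rho(γ23), summed entrywise:
Answer: row 1: [-8/5 - I/2, 0, 0, 7/6 - 3*I/4]; row 2: [0, -8/5 + I/2, 7/6 + 3*I/4, 0]; row 3: [0, -7/6 - 3*I/4, 8/5 - I/2, 0]; row 4: [-7/6 + 3*I/4, 0, 0, 8/5 + I/2]


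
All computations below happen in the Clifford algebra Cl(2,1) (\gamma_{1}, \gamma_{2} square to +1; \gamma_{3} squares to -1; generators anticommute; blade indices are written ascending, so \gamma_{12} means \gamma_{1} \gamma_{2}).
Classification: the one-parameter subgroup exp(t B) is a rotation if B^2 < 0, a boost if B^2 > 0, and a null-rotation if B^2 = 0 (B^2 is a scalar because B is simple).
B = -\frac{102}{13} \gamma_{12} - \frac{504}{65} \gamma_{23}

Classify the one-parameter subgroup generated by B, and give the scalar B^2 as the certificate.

B^2 term by term: the squares give (-\frac{102}{13})^2*(\gamma_{12})^2 + (-\frac{504}{65})^2*(\gamma_{23})^2 = \frac{10404}{169}*(-1) + \frac{254016}{4225}*(+1) = -\frac{36}{25} (each basis 2-blade squares to minus the product of its generators' squares); cross terms between blades sharing an index anticommute and cancel. So B^2 = -\frac{36}{25}.
Answer: rotation, certificate B^2 = -\frac{36}{25}. Why this suffices: the scalar -\frac{36}{25} survives any versor conjugation, so its sign alone determines the class however B is presented.


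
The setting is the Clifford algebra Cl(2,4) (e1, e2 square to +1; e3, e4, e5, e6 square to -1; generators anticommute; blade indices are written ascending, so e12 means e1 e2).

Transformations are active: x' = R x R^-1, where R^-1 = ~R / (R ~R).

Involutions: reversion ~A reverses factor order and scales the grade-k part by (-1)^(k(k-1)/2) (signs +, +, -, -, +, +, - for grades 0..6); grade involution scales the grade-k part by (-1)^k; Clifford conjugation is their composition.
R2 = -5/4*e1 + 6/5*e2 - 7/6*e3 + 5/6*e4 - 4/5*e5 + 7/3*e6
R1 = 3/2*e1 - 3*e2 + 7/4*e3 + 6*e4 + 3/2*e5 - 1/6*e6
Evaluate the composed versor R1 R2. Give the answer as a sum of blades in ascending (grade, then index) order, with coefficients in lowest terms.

Distribute over the terms of R1 (each basis-blade product reordered to ascending indices, repeated generators contracted through their squares):
(3/2*e1) R2 = -15/8 + 9/5*e12 - 7/4*e13 + 5/4*e14 - 6/5*e15 + 7/2*e16
(-3*e2) R2 = -18/5 - 15/4*e12 + 7/2*e23 - 5/2*e24 + 12/5*e25 - 7*e26
(7/4*e3) R2 = 49/24 + 35/16*e13 - 21/10*e23 + 35/24*e34 - 7/5*e35 + 49/12*e36
(6*e4) R2 = -5 + 15/2*e14 - 36/5*e24 + 7*e34 - 24/5*e45 + 14*e46
(3/2*e5) R2 = 6/5 + 15/8*e15 - 9/5*e25 + 7/4*e35 - 5/4*e45 + 7/2*e56
(-1/6*e6) R2 = 7/18 - 5/24*e16 + 1/5*e26 - 7/36*e36 + 5/36*e46 - 2/15*e56
Summing the partial products and collecting blades:
Answer: -308/45 - 39/20*e12 + 7/16*e13 + 35/4*e14 + 27/40*e15 + 79/24*e16 + 7/5*e23 - 97/10*e24 + 3/5*e25 - 34/5*e26 + 203/24*e34 + 7/20*e35 + 35/9*e36 - 121/20*e45 + 509/36*e46 + 101/30*e56


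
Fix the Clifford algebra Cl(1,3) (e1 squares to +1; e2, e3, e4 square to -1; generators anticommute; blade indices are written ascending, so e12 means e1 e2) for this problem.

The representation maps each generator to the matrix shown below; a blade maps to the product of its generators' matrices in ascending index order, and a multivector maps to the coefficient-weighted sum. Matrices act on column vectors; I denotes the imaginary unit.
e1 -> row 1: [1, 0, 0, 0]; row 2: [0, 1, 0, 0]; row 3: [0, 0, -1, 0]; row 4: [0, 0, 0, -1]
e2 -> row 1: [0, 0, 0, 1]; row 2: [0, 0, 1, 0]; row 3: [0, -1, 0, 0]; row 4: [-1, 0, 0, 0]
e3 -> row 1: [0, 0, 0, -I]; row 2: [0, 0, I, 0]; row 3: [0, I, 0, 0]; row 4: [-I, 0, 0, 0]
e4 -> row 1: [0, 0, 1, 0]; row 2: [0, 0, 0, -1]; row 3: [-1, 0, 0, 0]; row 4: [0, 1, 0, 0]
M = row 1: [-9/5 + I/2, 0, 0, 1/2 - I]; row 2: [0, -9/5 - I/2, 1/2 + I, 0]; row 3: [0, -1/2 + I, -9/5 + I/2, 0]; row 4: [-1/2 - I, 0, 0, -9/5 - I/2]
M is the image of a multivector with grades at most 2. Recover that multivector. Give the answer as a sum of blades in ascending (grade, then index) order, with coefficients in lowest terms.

Method: the blade images are trace-orthogonal — tr(rho(e_A) rho(e_B)^-1) = 4 if A = B and 0 otherwise — and rho(e_A)^-1 = (e_A)^2 * rho(e_A) with (e_A)^2 = +1 or -1, so the coefficient of e_A in the preimage is (e_A)^2 * tr(M rho(e_A))/4.
Nonzero projections over blades of grade <= 2: 1: (1)^2 = +1, tr(M 1) = -36/5, coefficient -9/5; e2: (e2)^2 = -1, tr(M rho(e2)) = -2, coefficient 1/2; e3: (e3)^2 = -1, tr(M rho(e3)) = -4, coefficient 1; e23: (e23)^2 = -1, tr(M rho(e23)) = 2, coefficient -1/2. Every other blade of grade <= 2 projects to 0.
Answer: -9/5 + 1/2*e2 + e3 - 1/2*e23


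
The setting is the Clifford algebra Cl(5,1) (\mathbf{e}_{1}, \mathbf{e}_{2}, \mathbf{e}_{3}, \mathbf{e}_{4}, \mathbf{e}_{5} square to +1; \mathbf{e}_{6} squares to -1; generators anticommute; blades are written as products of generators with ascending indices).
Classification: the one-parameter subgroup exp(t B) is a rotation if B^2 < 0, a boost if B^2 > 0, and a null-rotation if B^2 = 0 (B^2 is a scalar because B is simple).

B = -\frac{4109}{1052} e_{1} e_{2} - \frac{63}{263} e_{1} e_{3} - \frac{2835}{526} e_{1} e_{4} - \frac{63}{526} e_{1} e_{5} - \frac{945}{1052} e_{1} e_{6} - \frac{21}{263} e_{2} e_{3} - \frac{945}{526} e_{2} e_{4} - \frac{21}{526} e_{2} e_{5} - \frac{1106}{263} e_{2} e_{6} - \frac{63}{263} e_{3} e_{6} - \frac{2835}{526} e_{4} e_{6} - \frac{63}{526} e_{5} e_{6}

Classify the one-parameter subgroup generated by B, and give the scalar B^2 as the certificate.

B^2 term by term: the squares give (-\frac{4109}{1052})^2*(e_{1} e_{2})^2 + (-\frac{63}{263})^2*(e_{1} e_{3})^2 + (-\frac{2835}{526})^2*(e_{1} e_{4})^2 + (-\frac{63}{526})^2*(e_{1} e_{5})^2 + (-\frac{945}{1052})^2*(e_{1} e_{6})^2 + (-\frac{21}{263})^2*(e_{2} e_{3})^2 + (-\frac{945}{526})^2*(e_{2} e_{4})^2 + (-\frac{21}{526})^2*(e_{2} e_{5})^2 + (-\frac{1106}{263})^2*(e_{2} e_{6})^2 + (-\frac{63}{263})^2*(e_{3} e_{6})^2 + (-\frac{2835}{526})^2*(e_{4} e_{6})^2 + (-\frac{63}{526})^2*(e_{5} e_{6})^2 = \frac{16883881}{1106704}*(-1) + \frac{3969}{69169}*(-1) + \frac{8037225}{276676}*(-1) + \frac{3969}{276676}*(-1) + \frac{893025}{1106704}*(+1) + \frac{441}{69169}*(-1) + \frac{893025}{276676}*(-1) + \frac{441}{276676}*(-1) + \frac{1223236}{69169}*(+1) + \frac{3969}{69169}*(+1) + \frac{8037225}{276676}*(+1) + \frac{3969}{276676}*(+1) = 0 (each basis 2-blade squares to minus the product of its generators' squares); cross terms between blades sharing an index anticommute and cancel; the commuting (index-disjoint) pairs give grade-4 terms 2*c*c'*(blade product), which cancel blade by blade — e_{1} e_{2} e_{3} e_{4}: -\frac{59535}{69169} + \frac{59535}{69169} = 0; e_{1} e_{2} e_{3} e_{5}: -\frac{1323}{69169} + \frac{1323}{69169} = 0; e_{1} e_{2} e_{3} e_{6}: \frac{258867}{138338} - \frac{139356}{69169} + \frac{19845}{138338} = 0; e_{1} e_{2} e_{4} e_{5}: -\frac{59535}{138338} + \frac{59535}{138338} = 0; e_{1} e_{2} e_{4} e_{6}: \frac{11649015}{276676} - \frac{3135510}{69169} + \frac{893025}{276676} = 0; e_{1} e_{2} e_{5} e_{6}: \frac{258867}{276676} - \frac{69678}{69169} + \frac{19845}{276676} = 0; e_{1} e_{3} e_{4} e_{6}: \frac{178605}{69169} - \frac{178605}{69169} = 0; e_{1} e_{3} e_{5} e_{6}: \frac{3969}{69169} - \frac{3969}{69169} = 0; e_{1} e_{4} e_{5} e_{6}: \frac{178605}{138338} - \frac{178605}{138338} = 0; e_{2} e_{3} e_{4} e_{6}: \frac{59535}{69169} - \frac{59535}{69169} = 0; e_{2} e_{3} e_{5} e_{6}: \frac{1323}{69169} - \frac{1323}{69169} = 0; e_{2} e_{4} e_{5} e_{6}: \frac{59535}{138338} - \frac{59535}{138338} = 0 — confirming B is simple. So B^2 = 0.
Answer: null-rotation, certificate B^2 = 0. Key observation: B^2 = 0 is a conjugation invariant, so its sign decides the class regardless of the surface form of B.


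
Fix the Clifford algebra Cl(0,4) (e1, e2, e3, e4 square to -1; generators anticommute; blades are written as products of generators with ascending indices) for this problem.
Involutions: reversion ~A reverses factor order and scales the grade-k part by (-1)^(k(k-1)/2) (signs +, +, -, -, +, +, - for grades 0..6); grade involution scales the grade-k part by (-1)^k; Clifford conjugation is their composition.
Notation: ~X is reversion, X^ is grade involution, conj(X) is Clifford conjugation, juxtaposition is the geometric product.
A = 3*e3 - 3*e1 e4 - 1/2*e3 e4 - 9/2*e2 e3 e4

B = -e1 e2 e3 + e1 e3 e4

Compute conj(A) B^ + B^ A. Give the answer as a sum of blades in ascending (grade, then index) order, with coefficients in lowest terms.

first term: 1/2*e1 - 3*e3 + 15/2*e1 e2 - 3/2*e1 e4 + 1/2*e1 e2 e4 + 3*e2 e3 e4
second term: -1/2*e1 + 3*e3 - 15/2*e1 e2 + 3/2*e1 e4 + 1/2*e1 e2 e4 + 3*e2 e3 e4
Answer: e1 e2 e4 + 6*e2 e3 e4


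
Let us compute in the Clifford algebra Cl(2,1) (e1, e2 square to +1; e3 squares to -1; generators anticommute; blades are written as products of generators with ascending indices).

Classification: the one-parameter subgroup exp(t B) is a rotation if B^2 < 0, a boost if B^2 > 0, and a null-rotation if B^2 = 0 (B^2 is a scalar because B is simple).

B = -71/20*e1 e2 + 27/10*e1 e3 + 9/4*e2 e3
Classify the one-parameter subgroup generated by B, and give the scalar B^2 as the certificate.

B^2 term by term: the squares give (-71/20)^2*(e1 e2)^2 + (27/10)^2*(e1 e3)^2 + (9/4)^2*(e2 e3)^2 = 5041/400*(-1) + 729/100*(+1) + 81/16*(+1) = -1/4 (each basis 2-blade squares to minus the product of its generators' squares); cross terms between blades sharing an index anticommute and cancel. So B^2 = -1/4.
Answer: rotation, certificate B^2 = -1/4. Note: conjugating B changes its blade decomposition but never the scalar B^2 = -1/4, whose sign settles the classification.


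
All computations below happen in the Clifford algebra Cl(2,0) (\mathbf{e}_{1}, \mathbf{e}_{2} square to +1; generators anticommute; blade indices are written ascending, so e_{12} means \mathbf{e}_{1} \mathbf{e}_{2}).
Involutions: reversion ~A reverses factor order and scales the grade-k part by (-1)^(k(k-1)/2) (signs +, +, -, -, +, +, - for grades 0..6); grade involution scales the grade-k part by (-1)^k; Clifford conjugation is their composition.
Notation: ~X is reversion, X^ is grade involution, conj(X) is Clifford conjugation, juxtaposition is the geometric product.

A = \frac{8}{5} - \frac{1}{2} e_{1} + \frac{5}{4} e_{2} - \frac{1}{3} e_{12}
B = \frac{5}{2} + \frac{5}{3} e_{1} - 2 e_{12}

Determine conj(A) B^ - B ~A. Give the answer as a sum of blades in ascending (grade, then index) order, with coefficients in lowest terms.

first term: \frac{23}{6} - \frac{47}{12} e_{1} - \frac{257}{72} e_{2} - \frac{89}{20} e_{12}
second term: \frac{23}{6} - \frac{13}{12} e_{1} + \frac{193}{72} e_{2} - \frac{17}{60} e_{12}
Answer: -\frac{17}{6} e_{1} - \frac{25}{4} e_{2} - \frac{25}{6} e_{12}


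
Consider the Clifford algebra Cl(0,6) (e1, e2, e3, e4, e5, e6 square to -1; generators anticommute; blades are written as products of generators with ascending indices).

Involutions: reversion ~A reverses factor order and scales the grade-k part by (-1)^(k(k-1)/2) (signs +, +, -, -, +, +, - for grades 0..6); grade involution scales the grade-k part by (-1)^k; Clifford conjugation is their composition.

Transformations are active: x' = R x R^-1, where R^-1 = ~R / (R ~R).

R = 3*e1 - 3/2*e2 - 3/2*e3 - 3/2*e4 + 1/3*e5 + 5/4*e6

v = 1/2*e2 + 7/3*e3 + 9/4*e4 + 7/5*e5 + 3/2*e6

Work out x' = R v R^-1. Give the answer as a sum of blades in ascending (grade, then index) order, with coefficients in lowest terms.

~R = 3*e1 - 3/2*e2 - 3/2*e3 - 3/2*e4 + 1/3*e5 + 5/4*e6, and R ~R = -2509/144, so R^-1 = ~R / (-2509/144).
R v = 317/60 + 3/2*e1 e2 + 7*e1 e3 + 27/4*e1 e4 + 21/5*e1 e5 + 9/2*e1 e6 - 11/4*e2 e3 - 21/8*e2 e4 - 34/15*e2 e5 - 23/8*e2 e6 + 1/8*e3 e4 - 259/90*e3 e5 - 31/6*e3 e6 - 57/20*e4 e5 - 81/16*e4 e6 - 5/4*e5 e6
Answer: -22824/12545*e1 + 10279/25090*e2 - 53579/37635*e3 - 67257/50180*e4 - 20099/12545*e5 - 11331/5018*e6


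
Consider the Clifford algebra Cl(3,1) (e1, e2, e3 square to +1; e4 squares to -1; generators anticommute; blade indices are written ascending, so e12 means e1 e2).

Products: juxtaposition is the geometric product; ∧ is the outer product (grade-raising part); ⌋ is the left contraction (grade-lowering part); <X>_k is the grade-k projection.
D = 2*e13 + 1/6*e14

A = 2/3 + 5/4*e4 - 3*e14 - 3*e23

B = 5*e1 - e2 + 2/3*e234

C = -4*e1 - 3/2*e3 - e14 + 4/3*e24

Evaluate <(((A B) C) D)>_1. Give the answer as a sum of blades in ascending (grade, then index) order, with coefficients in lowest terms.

step 1: 10/3*e1 - 2/3*e2 - 3*e3 + 17*e4 - 25/4*e14 - 5/6*e23 + 5/4*e24 - 13*e123 - 3*e124 + 4/9*e234
step 2: -11/12 - 21*e1 + 251/12*e2 - 16/27*e3 - 263/9*e4 + 39/4*e12 - 17*e13 + 68*e14 + 53*e23 + 38/3*e24 + 479/18*e34 + 26/9*e123 - 11/9*e124 + 119/24*e134 + 151/8*e234 - 17/9*e1234
step 3: 136/3 - 199/54*e1 + 323/54*e2 - 6167/144*e3 - 161/12*e4 + 935/9*e12 - 677/108*e13 - 427/8*e14 - 535/27*e23 - 389/72*e24 + 833/6*e34 - 619/16*e123 + 2467/72*e124 - 4726/81*e134 + 79/27*e234 - 33/2*e1234
step 4: -199/54*e1 + 323/54*e2 - 6167/144*e3 - 161/12*e4
Answer: -199/54*e1 + 323/54*e2 - 6167/144*e3 - 161/12*e4


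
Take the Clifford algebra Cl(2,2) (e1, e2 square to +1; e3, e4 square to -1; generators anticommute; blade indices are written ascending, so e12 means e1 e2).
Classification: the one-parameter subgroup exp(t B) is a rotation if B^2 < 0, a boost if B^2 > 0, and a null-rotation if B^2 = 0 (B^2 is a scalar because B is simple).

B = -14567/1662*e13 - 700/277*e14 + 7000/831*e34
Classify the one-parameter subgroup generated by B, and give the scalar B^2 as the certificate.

B^2 term by term: the squares give (-14567/1662)^2*(e13)^2 + (-700/277)^2*(e14)^2 + (7000/831)^2*(e34)^2 = 212197489/2762244*(+1) + 490000/76729*(+1) + 49000000/690561*(-1) = 49/4 (each basis 2-blade squares to minus the product of its generators' squares); cross terms between blades sharing an index anticommute and cancel. So B^2 = 49/4.
Answer: boost, certificate B^2 = 49/4. One invariant decides it: the square 49/4 survives every conjugation, and its sign is exactly the classification.


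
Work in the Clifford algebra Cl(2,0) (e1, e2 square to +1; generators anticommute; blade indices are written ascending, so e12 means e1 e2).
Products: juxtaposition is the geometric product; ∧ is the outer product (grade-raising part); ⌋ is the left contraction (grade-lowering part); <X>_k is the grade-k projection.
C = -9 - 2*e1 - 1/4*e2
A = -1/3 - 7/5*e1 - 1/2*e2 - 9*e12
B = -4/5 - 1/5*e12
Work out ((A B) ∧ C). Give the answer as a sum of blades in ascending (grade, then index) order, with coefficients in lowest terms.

step 1: -23/15 + 51/50*e1 + 17/25*e2 + 109/15*e12
step 2: 69/5 - 917/150*e1 - 1721/300*e2 - 12859/200*e12
Answer: 69/5 - 917/150*e1 - 1721/300*e2 - 12859/200*e12


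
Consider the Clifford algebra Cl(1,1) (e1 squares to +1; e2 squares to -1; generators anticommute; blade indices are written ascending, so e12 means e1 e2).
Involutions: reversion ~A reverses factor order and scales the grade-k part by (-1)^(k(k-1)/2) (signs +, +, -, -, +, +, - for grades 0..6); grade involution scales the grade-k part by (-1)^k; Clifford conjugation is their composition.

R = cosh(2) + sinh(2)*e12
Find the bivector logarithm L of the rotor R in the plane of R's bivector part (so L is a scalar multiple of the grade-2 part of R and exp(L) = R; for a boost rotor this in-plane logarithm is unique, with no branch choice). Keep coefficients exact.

The scalar part of R is cosh(2), so cosh pins the rapidity up to sign — the sign comes from the bivector part; dividing that part by sinh of the rapidity yields the plane, and the in-plane L = rapidity * plane is unique because the two sign choices cancel.
Concretely: cosh(rapidity) = cosh(2) gives rapidity = ±2, and since rapidity/sinh(rapidity) is even the sign is immaterial: L = (rapidity/sinh(rapidity)) * <R>_2 = (2/sinh(2)) * <R>_2.
Answer: 2*e12


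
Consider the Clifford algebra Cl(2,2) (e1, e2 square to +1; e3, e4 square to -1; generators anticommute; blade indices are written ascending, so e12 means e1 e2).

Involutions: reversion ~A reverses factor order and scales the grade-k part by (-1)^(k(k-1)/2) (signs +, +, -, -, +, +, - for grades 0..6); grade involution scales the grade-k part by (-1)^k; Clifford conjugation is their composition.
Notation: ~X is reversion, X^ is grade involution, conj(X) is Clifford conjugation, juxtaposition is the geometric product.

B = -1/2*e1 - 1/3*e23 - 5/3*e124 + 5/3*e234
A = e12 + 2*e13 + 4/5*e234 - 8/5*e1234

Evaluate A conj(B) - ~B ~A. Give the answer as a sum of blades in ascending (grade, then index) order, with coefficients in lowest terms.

first term: -4/3 + 8/3*e1 - 1/2*e2 + 5/3*e3 + 29/15*e4 + 2/3*e12 - e13 - 8/15*e14 + 10/3*e124 + 5/3*e134 - 38/15*e234 - 2/5*e1234
second term: -4/3 + 8/3*e1 + 1/2*e2 + 11/3*e3 + 7/5*e4 + 2/3*e12 + 5/3*e13 - 8/15*e14 - 10/3*e124 - 5/3*e134 + 62/15*e234 + 2/5*e1234
Answer: -e2 - 2*e3 + 8/15*e4 - 8/3*e13 + 20/3*e124 + 10/3*e134 - 20/3*e234 - 4/5*e1234


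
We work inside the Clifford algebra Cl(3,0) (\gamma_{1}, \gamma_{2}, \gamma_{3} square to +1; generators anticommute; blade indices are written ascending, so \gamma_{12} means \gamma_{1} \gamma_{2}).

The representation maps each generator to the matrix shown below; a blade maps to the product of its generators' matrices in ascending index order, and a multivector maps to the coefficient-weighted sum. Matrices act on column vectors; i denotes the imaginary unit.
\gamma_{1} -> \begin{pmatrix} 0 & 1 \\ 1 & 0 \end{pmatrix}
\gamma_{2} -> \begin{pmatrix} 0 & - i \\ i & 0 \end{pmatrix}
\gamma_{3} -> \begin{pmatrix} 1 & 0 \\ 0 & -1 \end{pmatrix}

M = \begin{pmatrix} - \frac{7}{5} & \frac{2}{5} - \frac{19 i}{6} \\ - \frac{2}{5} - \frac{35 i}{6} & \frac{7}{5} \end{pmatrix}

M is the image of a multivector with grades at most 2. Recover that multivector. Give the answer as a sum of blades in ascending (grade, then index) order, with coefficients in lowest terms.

Method: 1, rho(\gamma_{1}), rho(\gamma_{2}), rho(\gamma_{3}) form a trace-orthogonal basis of the 2x2 complex matrices (tr(X Y) = 2 if X = Y, else 0), so M = m0*1 + m1*rho(\gamma_{1}) + m2*rho(\gamma_{2}) + m3*rho(\gamma_{3}) with m0 = tr(M)/2 = 0, m1 = tr(M rho(\gamma_{1}))/2 = - \frac{9 i}{2}, m2 = tr(M rho(\gamma_{2}))/2 = - \frac{4}{3} + \frac{2 i}{5}, m3 = tr(M rho(\gamma_{3}))/2 = - \frac{7}{5}.
Multiplying table entries, the bivector images are rho(\gamma_{12}) = i*rho(\gamma_{3}), rho(\gamma_{13}) = -i*rho(\gamma_{2}), rho(\gamma_{23}) = i*rho(\gamma_{1}); with real blade coefficients the real parts of m0..m3 are the coefficients of 1, \gamma_{1}, \gamma_{2}, \gamma_{3} and the imaginary parts give the bivectors (\gamma_{23}: Im m1, \gamma_{13}: -Im m2, \gamma_{12}: Im m3).
Answer: -\frac{4}{3} \gamma_{2} - \frac{7}{5} \gamma_{3} - \frac{2}{5} \gamma_{13} - \frac{9}{2} \gamma_{23}


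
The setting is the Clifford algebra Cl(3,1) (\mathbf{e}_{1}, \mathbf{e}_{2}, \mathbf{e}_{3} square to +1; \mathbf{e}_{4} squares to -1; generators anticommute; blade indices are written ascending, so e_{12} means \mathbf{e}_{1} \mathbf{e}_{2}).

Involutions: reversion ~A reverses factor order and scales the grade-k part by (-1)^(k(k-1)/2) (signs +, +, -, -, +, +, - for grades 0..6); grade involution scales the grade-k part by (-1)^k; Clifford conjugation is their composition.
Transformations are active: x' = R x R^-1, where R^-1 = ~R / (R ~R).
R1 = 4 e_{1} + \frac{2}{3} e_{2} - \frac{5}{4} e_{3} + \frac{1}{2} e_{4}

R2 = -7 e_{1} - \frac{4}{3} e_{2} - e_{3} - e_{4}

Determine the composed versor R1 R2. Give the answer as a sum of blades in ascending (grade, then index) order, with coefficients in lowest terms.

Distribute over the terms of R1 (each basis-blade product reordered to ascending indices, repeated generators contracted through their squares):
(4 e_{1}) R2 = -28 - \frac{16}{3} e_{12} - 4 e_{13} - 4 e_{14}
(\frac{2}{3} e_{2}) R2 = -\frac{8}{9} + \frac{14}{3} e_{12} - \frac{2}{3} e_{23} - \frac{2}{3} e_{24}
(-\frac{5}{4} e_{3}) R2 = \frac{5}{4} - \frac{35}{4} e_{13} - \frac{5}{3} e_{23} + \frac{5}{4} e_{34}
(\frac{1}{2} e_{4}) R2 = \frac{1}{2} + \frac{7}{2} e_{14} + \frac{2}{3} e_{24} + \frac{1}{2} e_{34}
Summing the partial products and collecting blades:
Answer: -\frac{977}{36} - \frac{2}{3} e_{12} - \frac{51}{4} e_{13} - \frac{1}{2} e_{14} - \frac{7}{3} e_{23} + \frac{7}{4} e_{34}


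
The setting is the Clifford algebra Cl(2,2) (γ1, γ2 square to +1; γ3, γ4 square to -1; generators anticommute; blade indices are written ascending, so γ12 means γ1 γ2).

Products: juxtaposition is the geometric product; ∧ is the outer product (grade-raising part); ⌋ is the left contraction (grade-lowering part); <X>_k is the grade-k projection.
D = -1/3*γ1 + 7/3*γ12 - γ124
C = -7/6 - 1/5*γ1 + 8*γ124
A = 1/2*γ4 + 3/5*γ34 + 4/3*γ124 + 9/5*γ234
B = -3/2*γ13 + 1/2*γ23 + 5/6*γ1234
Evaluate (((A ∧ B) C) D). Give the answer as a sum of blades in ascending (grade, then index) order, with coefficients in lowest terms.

step 1: -3/4*γ134 + 1/4*γ234
step 2: 2*γ13 + 6*γ23 + 3/20*γ34 + 7/8*γ134 - 7/24*γ234 + 1/20*γ1234
step 3: 37/60*γ3 - 329/24*γ13 + 133/24*γ23 - 49/120*γ34 - 37/20*γ123 + 2387/360*γ134 + 7/120*γ234 + 91/360*γ1234
Answer: 37/60*γ3 - 329/24*γ13 + 133/24*γ23 - 49/120*γ34 - 37/20*γ123 + 2387/360*γ134 + 7/120*γ234 + 91/360*γ1234


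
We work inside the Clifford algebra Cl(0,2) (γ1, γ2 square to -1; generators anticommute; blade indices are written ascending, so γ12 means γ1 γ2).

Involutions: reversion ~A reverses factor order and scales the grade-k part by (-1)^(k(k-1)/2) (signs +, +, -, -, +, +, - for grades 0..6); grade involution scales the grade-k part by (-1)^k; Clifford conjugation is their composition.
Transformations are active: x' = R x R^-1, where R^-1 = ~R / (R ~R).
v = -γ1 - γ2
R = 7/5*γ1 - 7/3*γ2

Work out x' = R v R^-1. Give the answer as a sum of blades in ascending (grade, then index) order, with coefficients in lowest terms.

~R = 7/5*γ1 - 7/3*γ2, and R ~R = -1666/225, so R^-1 = ~R / (-1666/225).
R v = -14/15 - 56/15*γ12
Answer: 23/17*γ1 + 7/17*γ2


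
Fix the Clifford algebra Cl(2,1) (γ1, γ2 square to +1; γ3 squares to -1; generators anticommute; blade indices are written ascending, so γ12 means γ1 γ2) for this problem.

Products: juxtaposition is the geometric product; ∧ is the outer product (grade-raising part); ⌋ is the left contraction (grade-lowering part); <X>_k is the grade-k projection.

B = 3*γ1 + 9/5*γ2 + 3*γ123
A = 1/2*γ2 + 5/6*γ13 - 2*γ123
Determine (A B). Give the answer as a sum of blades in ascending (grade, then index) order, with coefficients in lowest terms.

step 1: -51/10 - 5/2*γ2 - 5/2*γ3 - 3/2*γ12 + 21/10*γ13 - 6*γ23 - 3/2*γ123
Answer: -51/10 - 5/2*γ2 - 5/2*γ3 - 3/2*γ12 + 21/10*γ13 - 6*γ23 - 3/2*γ123


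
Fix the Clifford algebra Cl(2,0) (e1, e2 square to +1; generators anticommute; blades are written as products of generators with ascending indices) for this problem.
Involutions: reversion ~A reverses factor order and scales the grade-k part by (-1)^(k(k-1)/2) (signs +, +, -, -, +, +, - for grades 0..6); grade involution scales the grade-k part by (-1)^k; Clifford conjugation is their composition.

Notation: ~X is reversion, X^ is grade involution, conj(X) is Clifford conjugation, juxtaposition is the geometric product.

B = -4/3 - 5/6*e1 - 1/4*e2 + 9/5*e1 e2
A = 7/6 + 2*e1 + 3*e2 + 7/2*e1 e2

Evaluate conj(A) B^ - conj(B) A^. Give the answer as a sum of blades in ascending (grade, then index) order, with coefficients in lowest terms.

first term: 419/180 + 2939/360*e1 + 433/120*e2 + 263/30*e1 e2
second term: 419/180 + 2939/360*e1 + 433/120*e2 - 263/30*e1 e2
Answer: 263/15*e1 e2


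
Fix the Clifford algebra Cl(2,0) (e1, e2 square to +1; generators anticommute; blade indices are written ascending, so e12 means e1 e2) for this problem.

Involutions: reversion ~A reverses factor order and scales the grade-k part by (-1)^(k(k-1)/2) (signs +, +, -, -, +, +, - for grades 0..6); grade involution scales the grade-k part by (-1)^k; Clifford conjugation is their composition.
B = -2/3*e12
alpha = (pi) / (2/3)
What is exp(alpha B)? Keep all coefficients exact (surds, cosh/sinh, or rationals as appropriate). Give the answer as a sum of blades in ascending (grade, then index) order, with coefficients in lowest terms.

B^2 = (-2/3)^2*(e12)^2 = 4/9*(-1) = -4/9 (a basis 2-blade squares to minus the product of its generators' squares).
B^2 = -4/9 — the negative square puts this in the circular regime; l = 2/3, alpha*l = pi, so exp(alpha B) = cos(pi) + (sin(pi)/(2/3))*B = -1 + (0)*B.
Answer: -1


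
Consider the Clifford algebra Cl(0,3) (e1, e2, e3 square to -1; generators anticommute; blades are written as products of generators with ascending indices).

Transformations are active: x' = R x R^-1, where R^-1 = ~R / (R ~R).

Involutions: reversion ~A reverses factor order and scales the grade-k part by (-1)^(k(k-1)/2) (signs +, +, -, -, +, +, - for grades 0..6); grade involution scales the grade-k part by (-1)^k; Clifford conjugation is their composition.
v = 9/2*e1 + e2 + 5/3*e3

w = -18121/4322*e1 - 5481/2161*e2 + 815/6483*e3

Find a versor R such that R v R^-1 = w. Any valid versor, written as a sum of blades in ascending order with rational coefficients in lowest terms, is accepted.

Since q(v) = q(w) = -865/36, the sum R = v + w = 664/2161*e1 - 3320/2161*e2 + 11620/6483*e3 does the job whenever invertible.
Answer: 664/2161*e1 - 3320/2161*e2 + 11620/6483*e3


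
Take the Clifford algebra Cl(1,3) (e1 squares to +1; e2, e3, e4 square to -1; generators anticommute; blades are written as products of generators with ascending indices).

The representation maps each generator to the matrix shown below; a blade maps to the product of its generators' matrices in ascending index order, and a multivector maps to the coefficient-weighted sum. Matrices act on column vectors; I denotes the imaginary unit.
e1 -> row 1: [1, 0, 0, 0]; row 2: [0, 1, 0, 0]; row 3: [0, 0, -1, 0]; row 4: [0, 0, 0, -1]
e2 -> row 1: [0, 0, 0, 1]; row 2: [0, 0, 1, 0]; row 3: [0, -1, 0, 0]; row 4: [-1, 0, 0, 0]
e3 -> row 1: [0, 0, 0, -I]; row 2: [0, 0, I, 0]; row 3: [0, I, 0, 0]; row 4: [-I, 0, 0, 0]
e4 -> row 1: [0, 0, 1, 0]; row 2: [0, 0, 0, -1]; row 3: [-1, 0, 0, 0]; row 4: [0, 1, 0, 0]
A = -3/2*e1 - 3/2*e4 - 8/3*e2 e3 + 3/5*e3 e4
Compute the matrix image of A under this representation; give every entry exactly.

Bivector images (products of the table entries): rho(e2 e3) = rho(e2)rho(e3) = row 1: [-I, 0, 0, 0]; row 2: [0, I, 0, 0]; row 3: [0, 0, -I, 0]; row 4: [0, 0, 0, I]; rho(e3 e4) = rho(e3)rho(e4) = row 1: [0, -I, 0, 0]; row 2: [-I, 0, 0, 0]; row 3: [0, 0, 0, -I]; row 4: [0, 0, -I, 0].
M = (-3/2)*rho(e1) + (-3/2)*rho(e4) + (-8/3)*rho(e2 e3) + (3/5)*rho(e3 e4), summed entrywise:
Answer: row 1: [-3/2 + 8*I/3, -3*I/5, -3/2, 0]; row 2: [-3*I/5, -3/2 - 8*I/3, 0, 3/2]; row 3: [3/2, 0, 3/2 + 8*I/3, -3*I/5]; row 4: [0, -3/2, -3*I/5, 3/2 - 8*I/3]


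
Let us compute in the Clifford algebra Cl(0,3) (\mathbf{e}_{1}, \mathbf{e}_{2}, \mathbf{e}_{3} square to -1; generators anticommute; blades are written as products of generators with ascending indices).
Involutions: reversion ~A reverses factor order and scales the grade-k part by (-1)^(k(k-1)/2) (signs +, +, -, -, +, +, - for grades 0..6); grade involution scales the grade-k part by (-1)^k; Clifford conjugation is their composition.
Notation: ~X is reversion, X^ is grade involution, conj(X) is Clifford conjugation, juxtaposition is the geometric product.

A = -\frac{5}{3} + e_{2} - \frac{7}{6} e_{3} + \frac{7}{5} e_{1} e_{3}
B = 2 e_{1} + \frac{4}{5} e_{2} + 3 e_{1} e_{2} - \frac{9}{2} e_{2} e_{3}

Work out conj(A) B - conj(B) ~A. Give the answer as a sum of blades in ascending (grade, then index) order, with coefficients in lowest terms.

first term: \frac{4}{5} - \frac{19}{3} e_{1} - \frac{79}{12} e_{2} - \frac{73}{10} e_{3} + \frac{33}{10} e_{1} e_{2} - \frac{7}{3} e_{1} e_{3} + \frac{323}{30} e_{2} e_{3} + \frac{231}{50} e_{1} e_{2} e_{3}
second term: \frac{4}{5} + \frac{19}{3} e_{1} + \frac{79}{12} e_{2} + \frac{17}{10} e_{3} + \frac{93}{10} e_{1} e_{2} + \frac{7}{3} e_{1} e_{3} - \frac{71}{30} e_{2} e_{3} + \frac{119}{50} e_{1} e_{2} e_{3}
Answer: -\frac{38}{3} e_{1} - \frac{79}{6} e_{2} - 9 e_{3} - 6 e_{1} e_{2} - \frac{14}{3} e_{1} e_{3} + \frac{197}{15} e_{2} e_{3} + \frac{56}{25} e_{1} e_{2} e_{3}
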